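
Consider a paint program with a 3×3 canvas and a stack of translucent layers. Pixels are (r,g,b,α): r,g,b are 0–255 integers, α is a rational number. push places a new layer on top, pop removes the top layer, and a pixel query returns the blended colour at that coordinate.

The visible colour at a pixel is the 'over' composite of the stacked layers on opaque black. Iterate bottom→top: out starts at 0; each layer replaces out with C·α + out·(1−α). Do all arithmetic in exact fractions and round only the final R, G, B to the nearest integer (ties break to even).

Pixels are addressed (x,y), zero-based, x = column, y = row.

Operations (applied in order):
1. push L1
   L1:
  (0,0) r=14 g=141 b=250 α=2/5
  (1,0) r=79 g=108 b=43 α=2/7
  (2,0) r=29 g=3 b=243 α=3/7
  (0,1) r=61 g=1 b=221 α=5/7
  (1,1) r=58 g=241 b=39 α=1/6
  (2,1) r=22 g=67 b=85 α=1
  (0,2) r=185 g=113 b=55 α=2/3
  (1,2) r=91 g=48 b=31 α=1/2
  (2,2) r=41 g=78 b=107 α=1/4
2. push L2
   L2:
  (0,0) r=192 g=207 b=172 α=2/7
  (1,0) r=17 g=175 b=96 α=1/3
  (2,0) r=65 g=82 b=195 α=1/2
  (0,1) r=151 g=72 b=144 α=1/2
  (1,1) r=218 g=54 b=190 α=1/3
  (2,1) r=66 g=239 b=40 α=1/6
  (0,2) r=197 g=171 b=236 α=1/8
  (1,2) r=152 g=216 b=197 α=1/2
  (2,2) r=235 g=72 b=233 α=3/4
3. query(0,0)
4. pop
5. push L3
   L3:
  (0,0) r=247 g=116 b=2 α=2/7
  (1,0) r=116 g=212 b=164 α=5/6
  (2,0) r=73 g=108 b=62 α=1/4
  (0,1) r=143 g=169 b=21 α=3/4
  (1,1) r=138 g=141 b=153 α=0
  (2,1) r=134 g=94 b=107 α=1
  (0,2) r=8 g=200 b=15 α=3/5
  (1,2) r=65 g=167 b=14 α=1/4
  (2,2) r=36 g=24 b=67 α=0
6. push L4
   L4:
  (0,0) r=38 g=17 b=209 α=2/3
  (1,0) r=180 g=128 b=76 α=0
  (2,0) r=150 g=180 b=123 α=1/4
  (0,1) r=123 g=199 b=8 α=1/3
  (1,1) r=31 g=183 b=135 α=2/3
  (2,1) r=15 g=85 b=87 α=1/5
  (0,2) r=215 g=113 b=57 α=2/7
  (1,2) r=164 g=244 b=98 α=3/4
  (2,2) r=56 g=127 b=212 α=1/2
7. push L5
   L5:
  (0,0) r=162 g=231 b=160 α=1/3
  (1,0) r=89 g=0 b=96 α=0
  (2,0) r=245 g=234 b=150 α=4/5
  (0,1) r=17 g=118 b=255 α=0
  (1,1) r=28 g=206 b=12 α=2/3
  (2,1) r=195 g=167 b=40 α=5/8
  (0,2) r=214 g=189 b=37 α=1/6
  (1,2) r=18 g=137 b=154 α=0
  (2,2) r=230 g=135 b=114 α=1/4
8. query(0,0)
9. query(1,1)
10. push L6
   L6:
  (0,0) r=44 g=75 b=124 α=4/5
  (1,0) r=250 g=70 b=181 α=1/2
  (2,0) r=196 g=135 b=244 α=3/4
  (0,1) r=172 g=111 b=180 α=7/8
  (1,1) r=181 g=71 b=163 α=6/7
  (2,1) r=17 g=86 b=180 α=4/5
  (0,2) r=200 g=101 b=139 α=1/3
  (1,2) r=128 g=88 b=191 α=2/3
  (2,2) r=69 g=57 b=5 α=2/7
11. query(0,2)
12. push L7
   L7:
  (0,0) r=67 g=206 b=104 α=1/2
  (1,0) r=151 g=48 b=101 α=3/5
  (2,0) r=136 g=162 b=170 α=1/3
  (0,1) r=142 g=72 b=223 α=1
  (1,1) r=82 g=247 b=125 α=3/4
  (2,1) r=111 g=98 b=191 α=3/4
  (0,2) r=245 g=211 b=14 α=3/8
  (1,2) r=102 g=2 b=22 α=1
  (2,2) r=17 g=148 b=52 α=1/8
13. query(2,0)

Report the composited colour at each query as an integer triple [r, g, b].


query (0,0) [L1,L2] — begin 0,0,0
after L1 α=2/5: [28/5, 282/5, 100]
after L2 α=2/7: [412/7, 696/7, 844/7]
= [59, 99, 121]

at x=0,y=0 over L1,L3,L4,L5:
L1 α=2/5: [28/5, 282/5, 100]
L3 α=2/7: [522/7, 514/7, 72]
L4 α=2/3: [1054/21, 752/21, 490/3]
L5 α=1/3: [5510/63, 6355/63, 1460/9]
= [87, 101, 162]

at x=1,y=1 over L1,L3,L4,L5:
+L1 (α=1/6) → [29/3, 241/6, 13/2]
+L3 (α=0) → [29/3, 241/6, 13/2]
+L4 (α=2/3) → [215/9, 2437/18, 553/6]
+L5 (α=2/3) → [719/27, 9853/54, 697/18]
rounded: [27, 182, 39]

(0,2) stack=L1,L3,L4,L5,L6; from [0,0,0]:
L1 α=2/3: [370/3, 226/3, 110/3]
L3 α=3/5: [812/15, 2252/15, 71/3]
L4 α=2/7: [2102/21, 2930/21, 697/21]
L5 α=1/6: [7502/63, 18619/126, 2131/63]
L6 α=1/3: [27604/189, 24982/189, 13019/189]
= [146, 132, 69]

query (2,0) [L1,L3,L4,L5,L6,L7] — begin 0,0,0
L1 α=3/7: [87/7, 9/7, 729/7]
L3 α=1/4: [193/7, 783/28, 2621/28]
L4 α=1/4: [1629/28, 7389/112, 11307/112]
L5 α=4/5: [29069/140, 112221/560, 78507/560]
L6 α=3/4: [111389/560, 339021/2240, 488427/2240]
L7 α=1/3: [49823/280, 173487/1120, 678827/3360]
→ [178, 155, 202]


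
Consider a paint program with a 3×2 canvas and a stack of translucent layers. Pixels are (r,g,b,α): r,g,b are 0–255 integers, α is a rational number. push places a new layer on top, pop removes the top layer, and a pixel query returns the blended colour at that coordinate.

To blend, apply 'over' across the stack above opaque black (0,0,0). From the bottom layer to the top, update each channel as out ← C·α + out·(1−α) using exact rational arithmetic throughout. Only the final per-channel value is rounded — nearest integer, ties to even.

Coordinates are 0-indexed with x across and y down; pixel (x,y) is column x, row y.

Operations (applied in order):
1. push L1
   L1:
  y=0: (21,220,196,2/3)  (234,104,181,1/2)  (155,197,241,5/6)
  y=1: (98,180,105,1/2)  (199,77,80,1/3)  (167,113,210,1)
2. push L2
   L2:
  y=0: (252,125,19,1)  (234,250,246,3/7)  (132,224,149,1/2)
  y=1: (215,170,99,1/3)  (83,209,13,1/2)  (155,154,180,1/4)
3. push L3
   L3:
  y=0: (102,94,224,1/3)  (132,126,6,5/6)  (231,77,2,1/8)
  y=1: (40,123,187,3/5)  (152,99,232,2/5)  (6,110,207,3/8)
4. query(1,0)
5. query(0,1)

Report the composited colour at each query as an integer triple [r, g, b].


(1,0) stack=L1,L2,L3; from [0,0,0]:
L1 α=1/2: [117, 52, 181/2]
L2 α=3/7: [1170/7, 958/7, 1100/7]
L3 α=5/6: [965/7, 2684/21, 655/21]
→ [138, 128, 31]

(0,1) stack=L1,L2,L3; from [0,0,0]:
L1 α=1/2: [49, 90, 105/2]
L2 α=1/3: [313/3, 350/3, 68]
L3 α=3/5: [986/15, 1807/15, 697/5]
→ [66, 120, 139]


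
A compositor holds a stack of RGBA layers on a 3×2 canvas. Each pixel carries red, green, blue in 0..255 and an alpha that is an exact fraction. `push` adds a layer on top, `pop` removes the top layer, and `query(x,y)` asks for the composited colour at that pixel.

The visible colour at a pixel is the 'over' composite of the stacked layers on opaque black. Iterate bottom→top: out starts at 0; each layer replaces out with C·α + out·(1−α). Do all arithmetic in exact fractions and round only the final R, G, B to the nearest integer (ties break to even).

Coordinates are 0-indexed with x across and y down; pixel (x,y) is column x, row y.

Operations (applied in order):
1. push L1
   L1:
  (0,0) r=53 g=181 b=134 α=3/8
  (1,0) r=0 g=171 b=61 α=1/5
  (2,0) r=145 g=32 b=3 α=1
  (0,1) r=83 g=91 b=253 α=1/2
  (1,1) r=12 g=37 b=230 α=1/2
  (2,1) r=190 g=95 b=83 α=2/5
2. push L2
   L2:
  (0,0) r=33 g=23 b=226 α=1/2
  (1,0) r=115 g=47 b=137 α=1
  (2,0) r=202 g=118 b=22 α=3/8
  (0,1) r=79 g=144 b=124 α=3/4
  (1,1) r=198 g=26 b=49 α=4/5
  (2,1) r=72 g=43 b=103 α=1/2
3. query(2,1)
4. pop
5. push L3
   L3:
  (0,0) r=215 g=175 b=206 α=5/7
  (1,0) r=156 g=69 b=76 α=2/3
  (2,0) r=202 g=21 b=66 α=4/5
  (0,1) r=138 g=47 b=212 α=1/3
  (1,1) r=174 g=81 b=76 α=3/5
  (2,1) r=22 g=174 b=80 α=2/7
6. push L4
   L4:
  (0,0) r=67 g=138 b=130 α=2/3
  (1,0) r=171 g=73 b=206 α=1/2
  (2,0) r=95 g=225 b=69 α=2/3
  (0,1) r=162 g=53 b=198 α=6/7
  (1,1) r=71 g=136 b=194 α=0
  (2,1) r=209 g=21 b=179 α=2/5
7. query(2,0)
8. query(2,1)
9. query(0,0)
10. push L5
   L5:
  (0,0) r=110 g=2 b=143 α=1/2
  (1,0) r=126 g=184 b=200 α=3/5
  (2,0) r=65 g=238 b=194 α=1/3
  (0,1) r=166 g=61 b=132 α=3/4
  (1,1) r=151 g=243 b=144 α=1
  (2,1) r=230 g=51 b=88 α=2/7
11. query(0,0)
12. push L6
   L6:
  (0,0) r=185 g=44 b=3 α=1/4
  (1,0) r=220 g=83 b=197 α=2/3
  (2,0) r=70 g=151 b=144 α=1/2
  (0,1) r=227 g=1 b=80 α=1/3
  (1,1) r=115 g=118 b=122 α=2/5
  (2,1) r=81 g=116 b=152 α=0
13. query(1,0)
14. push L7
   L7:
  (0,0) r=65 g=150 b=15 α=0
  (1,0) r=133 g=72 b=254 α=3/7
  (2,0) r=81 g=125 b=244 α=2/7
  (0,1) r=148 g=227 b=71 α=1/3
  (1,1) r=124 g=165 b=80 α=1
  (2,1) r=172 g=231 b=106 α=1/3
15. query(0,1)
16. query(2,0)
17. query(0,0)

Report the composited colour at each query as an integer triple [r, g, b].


at x=2,y=1 over L1,L2:
+L1 (α=2/5) → [76, 38, 166/5]
+L2 (α=1/2) → [74, 81/2, 681/10]
rounded: [74, 40, 68]

at x=2,y=0 over L1,L3,L4:
L1 α=1: [145, 32, 3]
L3 α=4/5: [953/5, 116/5, 267/5]
L4 α=2/3: [1903/15, 2366/15, 319/5]
rounded: [127, 158, 64]

query (2,1) [L1,L3,L4] — begin 0,0,0
after L1 α=2/5: [76, 38, 166/5]
after L3 α=2/7: [424/7, 538/7, 326/7]
after L4 α=2/5: [4198/35, 1908/35, 3484/35]
= [120, 55, 100]

(0,0) stack=L1,L3,L4; from [0,0,0]:
L1 α=3/8: [159/8, 543/8, 201/4]
L3 α=5/7: [637/4, 4043/28, 323/2]
L4 α=2/3: [391/4, 11771/84, 281/2]
→ [98, 140, 140]

at x=0,y=0 over L1,L3,L4,L5:
after L1 α=3/8: [159/8, 543/8, 201/4]
after L3 α=5/7: [637/4, 4043/28, 323/2]
after L4 α=2/3: [391/4, 11771/84, 281/2]
after L5 α=1/2: [831/8, 11939/168, 567/4]
= [104, 71, 142]

at x=1,y=0 over L1,L3,L4,L5,L6:
after L1 α=1/5: [0, 171/5, 61/5]
after L3 α=2/3: [104, 287/5, 821/15]
after L4 α=1/2: [275/2, 326/5, 3911/30]
after L5 α=3/5: [653/5, 3412/25, 12911/75]
after L6 α=2/3: [951/5, 7562/75, 42461/225]
= [190, 101, 189]

(0,1) stack=L1,L3,L4,L5,L6,L7; from [0,0,0]:
L1 α=1/2: [83/2, 91/2, 253/2]
L3 α=1/3: [221/3, 46, 155]
L4 α=6/7: [3137/21, 52, 1343/7]
L5 α=3/4: [13595/84, 235/4, 4115/28]
L6 α=1/3: [23129/126, 79/2, 1745/14]
L7 α=1/3: [32453/189, 102, 2242/21]
= [172, 102, 107]

(2,0) stack=L1,L3,L4,L5,L6,L7; from [0,0,0]:
after L1 α=1: [145, 32, 3]
after L3 α=4/5: [953/5, 116/5, 267/5]
after L4 α=2/3: [1903/15, 2366/15, 319/5]
after L5 α=1/3: [4781/45, 8302/45, 536/5]
after L6 α=1/2: [7931/90, 15097/90, 628/5]
after L7 α=2/7: [10847/126, 19597/126, 1116/7]
rounded: [86, 156, 159]

(0,0) stack=L1,L3,L4,L5,L6,L7; from [0,0,0]:
+L1 (α=3/8) → [159/8, 543/8, 201/4]
+L3 (α=5/7) → [637/4, 4043/28, 323/2]
+L4 (α=2/3) → [391/4, 11771/84, 281/2]
+L5 (α=1/2) → [831/8, 11939/168, 567/4]
+L6 (α=1/4) → [3973/32, 14403/224, 1713/16]
+L7 (α=0) → [3973/32, 14403/224, 1713/16]
rounded: [124, 64, 107]


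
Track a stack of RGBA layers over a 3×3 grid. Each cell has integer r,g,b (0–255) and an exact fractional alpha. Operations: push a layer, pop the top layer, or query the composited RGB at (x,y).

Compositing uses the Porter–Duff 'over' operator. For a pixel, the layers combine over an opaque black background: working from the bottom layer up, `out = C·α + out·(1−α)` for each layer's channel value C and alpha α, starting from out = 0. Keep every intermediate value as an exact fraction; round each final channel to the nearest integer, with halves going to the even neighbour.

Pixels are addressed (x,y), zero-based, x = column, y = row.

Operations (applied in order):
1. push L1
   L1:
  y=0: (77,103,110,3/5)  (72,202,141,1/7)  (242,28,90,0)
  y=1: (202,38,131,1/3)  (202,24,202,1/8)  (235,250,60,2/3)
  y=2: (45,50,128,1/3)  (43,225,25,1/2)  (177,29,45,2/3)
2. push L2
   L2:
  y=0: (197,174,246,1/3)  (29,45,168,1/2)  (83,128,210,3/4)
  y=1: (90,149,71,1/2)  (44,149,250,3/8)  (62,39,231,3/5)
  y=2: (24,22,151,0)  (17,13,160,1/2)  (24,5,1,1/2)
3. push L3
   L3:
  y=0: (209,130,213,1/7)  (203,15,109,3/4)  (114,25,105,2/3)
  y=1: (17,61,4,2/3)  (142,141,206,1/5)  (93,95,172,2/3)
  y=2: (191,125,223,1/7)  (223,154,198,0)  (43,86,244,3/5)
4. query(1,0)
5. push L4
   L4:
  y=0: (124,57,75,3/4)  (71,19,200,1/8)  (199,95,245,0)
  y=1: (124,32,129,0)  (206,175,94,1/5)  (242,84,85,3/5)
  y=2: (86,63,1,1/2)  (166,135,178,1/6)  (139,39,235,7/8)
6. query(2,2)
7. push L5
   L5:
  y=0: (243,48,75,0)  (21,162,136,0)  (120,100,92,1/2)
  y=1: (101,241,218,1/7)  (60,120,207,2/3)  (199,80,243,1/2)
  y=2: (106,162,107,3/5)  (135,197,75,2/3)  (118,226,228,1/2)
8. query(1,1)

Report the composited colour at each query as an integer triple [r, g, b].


(1,0) stack=L1,L2,L3; from [0,0,0]:
after L1 α=1/7: [72/7, 202/7, 141/7]
after L2 α=1/2: [275/14, 517/14, 1317/14]
after L3 α=3/4: [8801/56, 1147/56, 5895/56]
→ [157, 20, 105]

(2,2) stack=L1,L2,L3,L4; from [0,0,0]:
after L1 α=2/3: [118, 58/3, 30]
after L2 α=1/2: [71, 73/6, 31/2]
after L3 α=3/5: [271/5, 847/15, 763/5]
after L4 α=7/8: [642/5, 2471/60, 2247/10]
→ [128, 41, 225]

(1,1) stack=L1,L2,L3,L4,L5; from [0,0,0]:
L1 α=1/8: [101/4, 3, 101/4]
L2 α=3/8: [1033/32, 231/4, 3505/32]
L3 α=1/5: [2169/40, 372/5, 5153/40]
L4 α=1/5: [4229/50, 2363/25, 6093/50]
L5 α=2/3: [10229/150, 8363/75, 8931/50]
rounded: [68, 112, 179]


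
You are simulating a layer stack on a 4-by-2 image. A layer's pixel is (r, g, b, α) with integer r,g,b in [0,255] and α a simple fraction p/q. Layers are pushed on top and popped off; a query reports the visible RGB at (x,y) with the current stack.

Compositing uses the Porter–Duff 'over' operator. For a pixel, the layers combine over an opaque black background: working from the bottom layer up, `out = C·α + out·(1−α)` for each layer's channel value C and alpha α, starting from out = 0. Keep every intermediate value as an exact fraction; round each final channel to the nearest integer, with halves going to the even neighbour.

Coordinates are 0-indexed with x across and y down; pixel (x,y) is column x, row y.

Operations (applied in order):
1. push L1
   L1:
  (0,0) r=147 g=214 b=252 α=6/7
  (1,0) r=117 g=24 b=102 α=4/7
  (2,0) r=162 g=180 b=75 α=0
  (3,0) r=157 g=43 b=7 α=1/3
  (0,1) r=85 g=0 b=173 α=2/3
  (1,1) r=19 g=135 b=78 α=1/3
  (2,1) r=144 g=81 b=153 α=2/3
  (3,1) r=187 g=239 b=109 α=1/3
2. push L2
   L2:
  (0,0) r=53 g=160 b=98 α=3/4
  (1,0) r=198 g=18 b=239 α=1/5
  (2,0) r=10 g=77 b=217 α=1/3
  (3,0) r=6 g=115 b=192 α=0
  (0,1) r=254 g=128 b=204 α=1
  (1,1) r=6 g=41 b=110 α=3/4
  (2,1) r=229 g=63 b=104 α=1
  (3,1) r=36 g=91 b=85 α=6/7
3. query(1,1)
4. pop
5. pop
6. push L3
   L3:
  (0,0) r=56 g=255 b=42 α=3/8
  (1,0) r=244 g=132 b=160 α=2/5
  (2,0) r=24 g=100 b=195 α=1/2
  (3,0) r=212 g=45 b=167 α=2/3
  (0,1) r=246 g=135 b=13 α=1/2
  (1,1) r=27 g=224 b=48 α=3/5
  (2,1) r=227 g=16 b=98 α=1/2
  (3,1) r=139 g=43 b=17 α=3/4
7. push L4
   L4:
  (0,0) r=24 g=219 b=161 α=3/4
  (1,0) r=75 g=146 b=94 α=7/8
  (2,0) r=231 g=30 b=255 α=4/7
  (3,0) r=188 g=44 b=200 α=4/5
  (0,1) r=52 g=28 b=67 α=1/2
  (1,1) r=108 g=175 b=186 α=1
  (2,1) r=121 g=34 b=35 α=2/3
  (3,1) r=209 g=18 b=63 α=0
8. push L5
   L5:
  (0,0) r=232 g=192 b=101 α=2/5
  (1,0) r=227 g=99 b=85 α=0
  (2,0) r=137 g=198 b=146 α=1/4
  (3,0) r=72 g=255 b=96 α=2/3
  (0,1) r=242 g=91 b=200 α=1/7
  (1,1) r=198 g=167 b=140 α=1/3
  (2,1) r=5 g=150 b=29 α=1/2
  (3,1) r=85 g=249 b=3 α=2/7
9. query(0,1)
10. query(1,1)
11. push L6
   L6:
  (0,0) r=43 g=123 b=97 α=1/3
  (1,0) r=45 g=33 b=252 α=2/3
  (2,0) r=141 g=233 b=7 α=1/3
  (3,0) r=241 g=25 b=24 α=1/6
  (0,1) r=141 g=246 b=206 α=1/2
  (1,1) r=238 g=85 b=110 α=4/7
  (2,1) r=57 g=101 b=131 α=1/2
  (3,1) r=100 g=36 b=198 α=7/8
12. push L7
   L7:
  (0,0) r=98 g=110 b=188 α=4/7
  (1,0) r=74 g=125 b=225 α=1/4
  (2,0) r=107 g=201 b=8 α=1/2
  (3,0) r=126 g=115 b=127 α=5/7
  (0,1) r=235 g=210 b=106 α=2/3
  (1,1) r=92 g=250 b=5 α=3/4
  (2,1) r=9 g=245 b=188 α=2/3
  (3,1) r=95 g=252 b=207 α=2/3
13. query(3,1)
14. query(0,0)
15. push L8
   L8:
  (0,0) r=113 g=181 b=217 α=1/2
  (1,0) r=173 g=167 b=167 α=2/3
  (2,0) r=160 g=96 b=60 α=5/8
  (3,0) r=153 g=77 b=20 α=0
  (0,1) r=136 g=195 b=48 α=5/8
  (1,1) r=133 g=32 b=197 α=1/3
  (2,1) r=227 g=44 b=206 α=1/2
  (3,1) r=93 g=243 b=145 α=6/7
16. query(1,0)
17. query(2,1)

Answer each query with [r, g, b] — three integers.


at x=1,y=1 over L1,L2:
+L1 (α=1/3) → [19/3, 45, 26]
+L2 (α=3/4) → [73/12, 42, 89]
rounded: [6, 42, 89]

query (0,1) [L3,L4,L5] — begin 0,0,0
+L3 (α=1/2) → [123, 135/2, 13/2]
+L4 (α=1/2) → [175/2, 191/4, 147/4]
+L5 (α=1/7) → [767/7, 755/14, 841/14]
→ [110, 54, 60]

at x=1,y=1 over L3,L4,L5:
+L3 (α=3/5) → [81/5, 672/5, 144/5]
+L4 (α=1) → [108, 175, 186]
+L5 (α=1/3) → [138, 517/3, 512/3]
= [138, 172, 171]

(3,1) stack=L3,L4,L5,L6,L7; from [0,0,0]:
L3 α=3/4: [417/4, 129/4, 51/4]
L4 α=0: [417/4, 129/4, 51/4]
L5 α=2/7: [395/4, 2637/28, 279/28]
L6 α=7/8: [3195/32, 9693/224, 39087/224]
L7 α=2/3: [9275/96, 40863/224, 43941/224]
→ [97, 182, 196]

at x=0,y=0 over L3,L4,L5,L6,L7:
after L3 α=3/8: [21, 765/8, 63/4]
after L4 α=3/4: [93/4, 6021/32, 1995/16]
after L5 α=2/5: [427/4, 30351/160, 9217/80]
after L6 α=1/3: [171/2, 13397/80, 13097/120]
after L7 α=4/7: [1297/14, 75391/560, 43177/280]
→ [93, 135, 154]

(1,0) stack=L3,L4,L5,L6,L7,L8; from [0,0,0]:
after L3 α=2/5: [488/5, 264/5, 64]
after L4 α=7/8: [3113/40, 2687/20, 361/4]
after L5 α=0: [3113/40, 2687/20, 361/4]
after L6 α=2/3: [6713/120, 4007/60, 2377/12]
after L7 α=1/4: [9673/160, 6507/80, 3277/16]
after L8 α=2/3: [65033/480, 33227/240, 8621/48]
→ [135, 138, 180]

(2,1) stack=L3,L4,L5,L6,L7,L8; from [0,0,0]:
+L3 (α=1/2) → [227/2, 8, 49]
+L4 (α=2/3) → [237/2, 76/3, 119/3]
+L5 (α=1/2) → [247/4, 263/3, 103/3]
+L6 (α=1/2) → [475/8, 283/3, 248/3]
+L7 (α=2/3) → [619/24, 1753/9, 1376/9]
+L8 (α=1/2) → [6067/48, 2149/18, 1615/9]
= [126, 119, 179]


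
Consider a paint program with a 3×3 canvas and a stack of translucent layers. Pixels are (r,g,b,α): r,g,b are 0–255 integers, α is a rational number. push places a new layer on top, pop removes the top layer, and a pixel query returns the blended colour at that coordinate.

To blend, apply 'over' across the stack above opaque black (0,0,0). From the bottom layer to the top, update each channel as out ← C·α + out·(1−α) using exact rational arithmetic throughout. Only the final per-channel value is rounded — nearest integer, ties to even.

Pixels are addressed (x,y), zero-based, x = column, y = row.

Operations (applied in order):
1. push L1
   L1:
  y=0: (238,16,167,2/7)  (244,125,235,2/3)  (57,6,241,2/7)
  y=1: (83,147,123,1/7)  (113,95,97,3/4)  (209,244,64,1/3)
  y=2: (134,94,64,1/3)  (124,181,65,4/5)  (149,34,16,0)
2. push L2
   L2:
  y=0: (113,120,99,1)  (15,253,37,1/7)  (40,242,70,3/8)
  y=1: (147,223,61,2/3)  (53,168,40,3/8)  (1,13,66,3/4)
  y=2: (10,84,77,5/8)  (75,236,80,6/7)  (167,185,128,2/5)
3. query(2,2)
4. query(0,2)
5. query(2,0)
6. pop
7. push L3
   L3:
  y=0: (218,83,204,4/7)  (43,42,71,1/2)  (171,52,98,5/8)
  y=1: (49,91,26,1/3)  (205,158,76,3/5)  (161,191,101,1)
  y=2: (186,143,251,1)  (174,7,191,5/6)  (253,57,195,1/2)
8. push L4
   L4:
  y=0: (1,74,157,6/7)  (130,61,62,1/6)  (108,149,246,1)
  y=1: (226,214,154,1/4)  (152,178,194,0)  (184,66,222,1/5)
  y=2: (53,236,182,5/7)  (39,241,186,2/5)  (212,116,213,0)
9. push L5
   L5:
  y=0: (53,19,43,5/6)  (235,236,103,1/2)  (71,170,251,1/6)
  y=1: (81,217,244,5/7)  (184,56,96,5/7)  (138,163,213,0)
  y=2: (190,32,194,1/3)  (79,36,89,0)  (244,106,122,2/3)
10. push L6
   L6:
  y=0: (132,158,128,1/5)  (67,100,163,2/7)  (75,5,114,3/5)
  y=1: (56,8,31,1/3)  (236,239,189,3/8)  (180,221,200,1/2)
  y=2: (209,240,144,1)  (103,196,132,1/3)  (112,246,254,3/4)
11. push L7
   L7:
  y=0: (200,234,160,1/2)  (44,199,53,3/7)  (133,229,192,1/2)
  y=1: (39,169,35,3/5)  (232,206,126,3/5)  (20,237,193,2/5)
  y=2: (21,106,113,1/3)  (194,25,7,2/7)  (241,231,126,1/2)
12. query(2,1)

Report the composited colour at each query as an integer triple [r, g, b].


at x=2,y=2 over L1,L2:
after L1 α=0: [0, 0, 0]
after L2 α=2/5: [334/5, 74, 256/5]
= [67, 74, 51]

(0,2) stack=L1,L2; from [0,0,0]:
L1 α=1/3: [134/3, 94/3, 64/3]
L2 α=5/8: [23, 257/4, 449/8]
→ [23, 64, 56]

at x=2,y=0 over L1,L2:
after L1 α=2/7: [114/7, 12/7, 482/7]
after L2 α=3/8: [705/28, 2571/28, 485/7]
→ [25, 92, 69]

at x=2,y=1 over L1,L3,L4,L5,L6,L7:
after L1 α=1/3: [209/3, 244/3, 64/3]
after L3 α=1: [161, 191, 101]
after L4 α=1/5: [828/5, 166, 626/5]
after L5 α=0: [828/5, 166, 626/5]
after L6 α=1/2: [864/5, 387/2, 813/5]
after L7 α=2/5: [2792/25, 2109/10, 4369/25]
= [112, 211, 175]


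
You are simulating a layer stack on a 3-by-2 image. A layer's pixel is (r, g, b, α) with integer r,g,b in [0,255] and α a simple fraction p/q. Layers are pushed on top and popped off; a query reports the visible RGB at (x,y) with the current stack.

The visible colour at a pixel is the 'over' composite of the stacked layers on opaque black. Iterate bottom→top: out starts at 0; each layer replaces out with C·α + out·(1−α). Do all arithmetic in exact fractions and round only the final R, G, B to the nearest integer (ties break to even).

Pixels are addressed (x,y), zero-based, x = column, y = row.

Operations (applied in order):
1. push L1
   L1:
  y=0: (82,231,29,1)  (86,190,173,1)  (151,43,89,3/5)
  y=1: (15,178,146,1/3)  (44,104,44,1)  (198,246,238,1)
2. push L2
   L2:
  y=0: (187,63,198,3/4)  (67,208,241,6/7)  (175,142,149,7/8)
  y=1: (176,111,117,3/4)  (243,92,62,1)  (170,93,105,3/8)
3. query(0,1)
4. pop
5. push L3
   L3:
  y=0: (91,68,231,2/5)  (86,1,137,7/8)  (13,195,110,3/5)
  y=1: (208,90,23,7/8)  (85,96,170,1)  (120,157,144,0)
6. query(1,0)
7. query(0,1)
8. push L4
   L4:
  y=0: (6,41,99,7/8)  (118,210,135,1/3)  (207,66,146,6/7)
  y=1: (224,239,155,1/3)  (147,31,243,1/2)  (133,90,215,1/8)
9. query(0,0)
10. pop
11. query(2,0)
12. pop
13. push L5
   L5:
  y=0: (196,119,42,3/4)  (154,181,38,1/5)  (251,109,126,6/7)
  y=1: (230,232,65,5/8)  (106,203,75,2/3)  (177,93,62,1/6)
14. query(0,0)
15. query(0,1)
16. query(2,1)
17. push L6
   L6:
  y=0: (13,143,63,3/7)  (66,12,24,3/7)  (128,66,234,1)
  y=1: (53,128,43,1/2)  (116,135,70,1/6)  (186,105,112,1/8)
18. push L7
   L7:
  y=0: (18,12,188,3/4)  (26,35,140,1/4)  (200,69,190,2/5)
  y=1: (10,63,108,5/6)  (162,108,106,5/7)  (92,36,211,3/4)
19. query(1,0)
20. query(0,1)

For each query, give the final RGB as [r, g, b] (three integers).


query (0,1) [L1,L2] — begin 0,0,0
L1 α=1/3: [5, 178/3, 146/3]
L2 α=3/4: [533/4, 1177/12, 1199/12]
→ [133, 98, 100]

(1,0) stack=L1,L3; from [0,0,0]:
+L1 (α=1) → [86, 190, 173]
+L3 (α=7/8) → [86, 197/8, 283/2]
→ [86, 25, 142]

(0,1) stack=L1,L3; from [0,0,0]:
after L1 α=1/3: [5, 178/3, 146/3]
after L3 α=7/8: [1461/8, 517/6, 629/24]
= [183, 86, 26]

query (0,0) [L1,L3,L4] — begin 0,0,0
L1 α=1: [82, 231, 29]
L3 α=2/5: [428/5, 829/5, 549/5]
L4 α=7/8: [319/20, 283/5, 2007/20]
= [16, 57, 100]

at x=2,y=0 over L1,L3:
after L1 α=3/5: [453/5, 129/5, 267/5]
after L3 α=3/5: [1101/25, 3183/25, 2184/25]
rounded: [44, 127, 87]

(0,0) stack=L1,L5; from [0,0,0]:
L1 α=1: [82, 231, 29]
L5 α=3/4: [335/2, 147, 155/4]
rounded: [168, 147, 39]

query (0,1) [L1,L5] — begin 0,0,0
+L1 (α=1/3) → [5, 178/3, 146/3]
+L5 (α=5/8) → [1165/8, 669/4, 471/8]
rounded: [146, 167, 59]

query (2,1) [L1,L5] — begin 0,0,0
+L1 (α=1) → [198, 246, 238]
+L5 (α=1/6) → [389/2, 441/2, 626/3]
→ [194, 220, 209]

(1,0) stack=L1,L5,L6,L7; from [0,0,0]:
L1 α=1: [86, 190, 173]
L5 α=1/5: [498/5, 941/5, 146]
L6 α=3/7: [426/5, 3944/35, 656/7]
L7 α=1/4: [352/5, 13057/140, 737/7]
→ [70, 93, 105]

at x=0,y=1 over L1,L5,L6,L7:
+L1 (α=1/3) → [5, 178/3, 146/3]
+L5 (α=5/8) → [1165/8, 669/4, 471/8]
+L6 (α=1/2) → [1589/16, 1181/8, 815/16]
+L7 (α=5/6) → [2389/96, 3701/48, 9455/96]
→ [25, 77, 98]


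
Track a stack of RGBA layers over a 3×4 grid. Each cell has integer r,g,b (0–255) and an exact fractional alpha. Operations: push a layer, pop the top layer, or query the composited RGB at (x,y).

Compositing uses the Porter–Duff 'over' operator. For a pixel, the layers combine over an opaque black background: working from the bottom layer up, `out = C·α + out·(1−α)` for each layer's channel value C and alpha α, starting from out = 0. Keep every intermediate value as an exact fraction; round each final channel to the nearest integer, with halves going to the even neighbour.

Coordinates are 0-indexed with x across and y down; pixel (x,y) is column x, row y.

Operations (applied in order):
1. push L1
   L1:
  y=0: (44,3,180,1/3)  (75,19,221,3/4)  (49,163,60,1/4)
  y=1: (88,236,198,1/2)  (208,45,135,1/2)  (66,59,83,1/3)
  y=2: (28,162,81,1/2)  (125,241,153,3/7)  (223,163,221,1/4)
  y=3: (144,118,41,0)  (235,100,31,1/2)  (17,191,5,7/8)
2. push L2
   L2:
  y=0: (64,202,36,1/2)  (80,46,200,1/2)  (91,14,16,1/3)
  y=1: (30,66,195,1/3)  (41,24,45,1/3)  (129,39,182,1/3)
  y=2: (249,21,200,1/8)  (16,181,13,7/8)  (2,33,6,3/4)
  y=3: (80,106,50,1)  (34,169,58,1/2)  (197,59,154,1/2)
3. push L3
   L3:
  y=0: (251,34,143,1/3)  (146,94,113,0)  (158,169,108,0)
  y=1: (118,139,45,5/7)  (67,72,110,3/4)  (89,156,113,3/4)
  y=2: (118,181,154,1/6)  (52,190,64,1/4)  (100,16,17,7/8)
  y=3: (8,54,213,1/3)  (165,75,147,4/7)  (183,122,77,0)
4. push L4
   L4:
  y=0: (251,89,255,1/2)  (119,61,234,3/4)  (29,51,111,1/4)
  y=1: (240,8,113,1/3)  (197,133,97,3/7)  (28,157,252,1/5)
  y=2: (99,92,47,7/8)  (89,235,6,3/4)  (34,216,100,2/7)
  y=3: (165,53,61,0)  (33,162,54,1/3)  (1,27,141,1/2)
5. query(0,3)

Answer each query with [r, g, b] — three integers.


at x=0,y=3 over L1,L2,L3,L4:
+L1 (α=0) → [0, 0, 0]
+L2 (α=1) → [80, 106, 50]
+L3 (α=1/3) → [56, 266/3, 313/3]
+L4 (α=0) → [56, 266/3, 313/3]
rounded: [56, 89, 104]


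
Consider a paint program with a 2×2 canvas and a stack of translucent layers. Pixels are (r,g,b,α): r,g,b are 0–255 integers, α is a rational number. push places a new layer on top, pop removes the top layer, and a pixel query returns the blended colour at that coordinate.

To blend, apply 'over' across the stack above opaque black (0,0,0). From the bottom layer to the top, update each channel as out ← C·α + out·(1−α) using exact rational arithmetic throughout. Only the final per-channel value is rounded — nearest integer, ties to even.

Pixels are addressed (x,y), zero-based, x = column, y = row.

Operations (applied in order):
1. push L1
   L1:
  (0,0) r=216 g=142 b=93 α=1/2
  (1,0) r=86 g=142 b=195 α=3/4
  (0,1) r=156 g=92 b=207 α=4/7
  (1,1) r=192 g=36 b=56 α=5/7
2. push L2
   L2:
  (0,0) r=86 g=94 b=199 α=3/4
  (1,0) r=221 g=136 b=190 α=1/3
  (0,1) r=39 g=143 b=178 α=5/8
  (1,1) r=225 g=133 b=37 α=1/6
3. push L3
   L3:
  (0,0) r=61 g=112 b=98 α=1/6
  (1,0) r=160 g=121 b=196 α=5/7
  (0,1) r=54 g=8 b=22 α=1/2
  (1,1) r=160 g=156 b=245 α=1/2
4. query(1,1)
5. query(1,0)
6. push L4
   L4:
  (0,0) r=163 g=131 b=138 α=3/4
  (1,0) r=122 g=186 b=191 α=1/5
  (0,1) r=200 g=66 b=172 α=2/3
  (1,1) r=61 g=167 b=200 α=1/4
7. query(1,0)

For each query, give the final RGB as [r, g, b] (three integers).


(1,1) stack=L1,L2,L3; from [0,0,0]:
L1 α=5/7: [960/7, 180/7, 40]
L2 α=1/6: [2125/14, 1831/42, 79/2]
L3 α=1/2: [4365/28, 8383/84, 569/4]
= [156, 100, 142]

query (1,0) [L1,L2,L3] — begin 0,0,0
L1 α=3/4: [129/2, 213/2, 585/4]
L2 α=1/3: [350/3, 349/3, 965/6]
L3 α=5/7: [3100/21, 359/3, 3905/21]
→ [148, 120, 186]

at x=1,y=0 over L1,L2,L3,L4:
L1 α=3/4: [129/2, 213/2, 585/4]
L2 α=1/3: [350/3, 349/3, 965/6]
L3 α=5/7: [3100/21, 359/3, 3905/21]
L4 α=1/5: [14962/105, 1994/15, 19631/105]
→ [142, 133, 187]


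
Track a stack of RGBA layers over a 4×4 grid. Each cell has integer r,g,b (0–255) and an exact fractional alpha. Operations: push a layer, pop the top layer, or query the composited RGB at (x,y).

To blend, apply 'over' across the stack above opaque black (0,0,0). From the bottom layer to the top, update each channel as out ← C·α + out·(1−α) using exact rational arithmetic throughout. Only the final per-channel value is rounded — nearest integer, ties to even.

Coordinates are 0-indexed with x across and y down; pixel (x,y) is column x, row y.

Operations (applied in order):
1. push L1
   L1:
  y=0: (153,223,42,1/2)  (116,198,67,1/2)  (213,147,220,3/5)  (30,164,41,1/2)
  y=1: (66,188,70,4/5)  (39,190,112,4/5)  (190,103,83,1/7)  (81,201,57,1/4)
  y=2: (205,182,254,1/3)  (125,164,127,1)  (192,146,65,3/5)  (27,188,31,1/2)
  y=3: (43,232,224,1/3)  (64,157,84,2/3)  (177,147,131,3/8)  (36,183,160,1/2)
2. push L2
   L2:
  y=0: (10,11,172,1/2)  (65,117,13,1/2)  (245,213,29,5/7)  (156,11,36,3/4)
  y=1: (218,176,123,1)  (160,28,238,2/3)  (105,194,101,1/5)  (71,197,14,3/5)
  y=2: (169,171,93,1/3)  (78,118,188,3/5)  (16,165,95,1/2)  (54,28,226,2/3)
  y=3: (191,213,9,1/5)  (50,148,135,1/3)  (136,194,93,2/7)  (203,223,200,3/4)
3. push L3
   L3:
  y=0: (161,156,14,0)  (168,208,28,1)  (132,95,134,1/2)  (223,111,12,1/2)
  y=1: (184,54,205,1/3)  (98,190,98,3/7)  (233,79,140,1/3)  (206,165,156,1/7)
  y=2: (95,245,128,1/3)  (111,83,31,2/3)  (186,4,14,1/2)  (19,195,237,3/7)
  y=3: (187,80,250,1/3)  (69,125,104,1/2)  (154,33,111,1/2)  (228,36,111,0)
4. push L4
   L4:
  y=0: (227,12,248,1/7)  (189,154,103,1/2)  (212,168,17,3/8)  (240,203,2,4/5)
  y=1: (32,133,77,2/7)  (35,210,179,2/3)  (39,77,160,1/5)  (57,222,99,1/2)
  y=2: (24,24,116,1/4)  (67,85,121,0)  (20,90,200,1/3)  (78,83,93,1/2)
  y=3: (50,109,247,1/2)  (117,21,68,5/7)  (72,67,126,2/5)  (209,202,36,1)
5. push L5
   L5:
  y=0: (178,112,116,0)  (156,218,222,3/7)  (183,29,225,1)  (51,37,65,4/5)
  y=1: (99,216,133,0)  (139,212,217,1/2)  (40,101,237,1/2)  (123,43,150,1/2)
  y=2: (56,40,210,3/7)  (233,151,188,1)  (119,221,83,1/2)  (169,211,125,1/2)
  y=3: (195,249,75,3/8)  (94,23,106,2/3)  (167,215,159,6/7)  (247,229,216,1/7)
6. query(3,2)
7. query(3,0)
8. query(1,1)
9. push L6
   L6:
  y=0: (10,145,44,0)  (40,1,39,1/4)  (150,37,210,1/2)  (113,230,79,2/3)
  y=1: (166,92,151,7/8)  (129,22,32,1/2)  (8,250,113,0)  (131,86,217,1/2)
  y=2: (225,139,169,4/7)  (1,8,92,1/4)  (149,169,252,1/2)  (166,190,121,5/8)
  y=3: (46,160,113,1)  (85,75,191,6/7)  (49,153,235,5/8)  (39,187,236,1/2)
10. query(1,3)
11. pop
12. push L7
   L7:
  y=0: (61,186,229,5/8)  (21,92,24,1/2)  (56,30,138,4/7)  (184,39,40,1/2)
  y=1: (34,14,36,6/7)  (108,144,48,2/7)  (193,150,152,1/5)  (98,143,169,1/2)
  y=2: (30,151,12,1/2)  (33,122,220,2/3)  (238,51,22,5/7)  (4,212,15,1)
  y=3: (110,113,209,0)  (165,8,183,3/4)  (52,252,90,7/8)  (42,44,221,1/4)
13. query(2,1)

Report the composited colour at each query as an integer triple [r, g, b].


at x=3,y=2 over L1,L2,L3,L4,L5:
+L1 (α=1/2) → [27/2, 94, 31/2]
+L2 (α=2/3) → [81/2, 50, 935/6]
+L3 (α=3/7) → [219/7, 785/7, 4003/21]
+L4 (α=1/2) → [765/14, 683/7, 2978/21]
+L5 (α=1/2) → [3131/28, 1080/7, 5603/42]
= [112, 154, 133]

query (3,0) [L1,L2,L3,L4,L5] — begin 0,0,0
L1 α=1/2: [15, 82, 41/2]
L2 α=3/4: [483/4, 115/4, 257/8]
L3 α=1/2: [1375/8, 559/8, 353/16]
L4 α=4/5: [1811/8, 1411/8, 481/80]
L5 α=4/5: [3443/40, 519/8, 21281/400]
rounded: [86, 65, 53]

(1,1) stack=L1,L2,L3,L4,L5; from [0,0,0]:
+L1 (α=4/5) → [156/5, 152, 448/5]
+L2 (α=2/3) → [1756/15, 208/3, 2828/15]
+L3 (α=3/7) → [11434/105, 2542/21, 2246/15]
+L4 (α=2/3) → [18784/315, 11362/63, 7616/45]
+L5 (α=1/2) → [62569/630, 12359/63, 17381/90]
rounded: [99, 196, 193]

at x=1,y=3 over L1,L2,L3,L4,L5,L6:
+L1 (α=2/3) → [128/3, 314/3, 56]
+L2 (α=1/3) → [406/9, 1072/9, 247/3]
+L3 (α=1/2) → [1027/18, 2197/18, 559/6]
+L4 (α=5/7) → [6292/63, 3142/63, 1579/21]
+L5 (α=2/3) → [18136/189, 6040/189, 6031/63]
+L6 (α=6/7) → [114526/1323, 91090/1323, 78229/441]
= [87, 69, 177]

at x=2,y=1 over L1,L2,L3,L4,L5,L7:
after L1 α=1/7: [190/7, 103/7, 83/7]
after L2 α=1/5: [299/7, 354/7, 1039/35]
after L3 α=1/3: [743/7, 1261/21, 2326/35]
after L4 α=1/5: [649/7, 6661/105, 14904/175]
after L5 α=1/2: [929/14, 8633/105, 56379/350]
after L7 α=1/5: [3209/35, 50282/525, 139358/875]
= [92, 96, 159]


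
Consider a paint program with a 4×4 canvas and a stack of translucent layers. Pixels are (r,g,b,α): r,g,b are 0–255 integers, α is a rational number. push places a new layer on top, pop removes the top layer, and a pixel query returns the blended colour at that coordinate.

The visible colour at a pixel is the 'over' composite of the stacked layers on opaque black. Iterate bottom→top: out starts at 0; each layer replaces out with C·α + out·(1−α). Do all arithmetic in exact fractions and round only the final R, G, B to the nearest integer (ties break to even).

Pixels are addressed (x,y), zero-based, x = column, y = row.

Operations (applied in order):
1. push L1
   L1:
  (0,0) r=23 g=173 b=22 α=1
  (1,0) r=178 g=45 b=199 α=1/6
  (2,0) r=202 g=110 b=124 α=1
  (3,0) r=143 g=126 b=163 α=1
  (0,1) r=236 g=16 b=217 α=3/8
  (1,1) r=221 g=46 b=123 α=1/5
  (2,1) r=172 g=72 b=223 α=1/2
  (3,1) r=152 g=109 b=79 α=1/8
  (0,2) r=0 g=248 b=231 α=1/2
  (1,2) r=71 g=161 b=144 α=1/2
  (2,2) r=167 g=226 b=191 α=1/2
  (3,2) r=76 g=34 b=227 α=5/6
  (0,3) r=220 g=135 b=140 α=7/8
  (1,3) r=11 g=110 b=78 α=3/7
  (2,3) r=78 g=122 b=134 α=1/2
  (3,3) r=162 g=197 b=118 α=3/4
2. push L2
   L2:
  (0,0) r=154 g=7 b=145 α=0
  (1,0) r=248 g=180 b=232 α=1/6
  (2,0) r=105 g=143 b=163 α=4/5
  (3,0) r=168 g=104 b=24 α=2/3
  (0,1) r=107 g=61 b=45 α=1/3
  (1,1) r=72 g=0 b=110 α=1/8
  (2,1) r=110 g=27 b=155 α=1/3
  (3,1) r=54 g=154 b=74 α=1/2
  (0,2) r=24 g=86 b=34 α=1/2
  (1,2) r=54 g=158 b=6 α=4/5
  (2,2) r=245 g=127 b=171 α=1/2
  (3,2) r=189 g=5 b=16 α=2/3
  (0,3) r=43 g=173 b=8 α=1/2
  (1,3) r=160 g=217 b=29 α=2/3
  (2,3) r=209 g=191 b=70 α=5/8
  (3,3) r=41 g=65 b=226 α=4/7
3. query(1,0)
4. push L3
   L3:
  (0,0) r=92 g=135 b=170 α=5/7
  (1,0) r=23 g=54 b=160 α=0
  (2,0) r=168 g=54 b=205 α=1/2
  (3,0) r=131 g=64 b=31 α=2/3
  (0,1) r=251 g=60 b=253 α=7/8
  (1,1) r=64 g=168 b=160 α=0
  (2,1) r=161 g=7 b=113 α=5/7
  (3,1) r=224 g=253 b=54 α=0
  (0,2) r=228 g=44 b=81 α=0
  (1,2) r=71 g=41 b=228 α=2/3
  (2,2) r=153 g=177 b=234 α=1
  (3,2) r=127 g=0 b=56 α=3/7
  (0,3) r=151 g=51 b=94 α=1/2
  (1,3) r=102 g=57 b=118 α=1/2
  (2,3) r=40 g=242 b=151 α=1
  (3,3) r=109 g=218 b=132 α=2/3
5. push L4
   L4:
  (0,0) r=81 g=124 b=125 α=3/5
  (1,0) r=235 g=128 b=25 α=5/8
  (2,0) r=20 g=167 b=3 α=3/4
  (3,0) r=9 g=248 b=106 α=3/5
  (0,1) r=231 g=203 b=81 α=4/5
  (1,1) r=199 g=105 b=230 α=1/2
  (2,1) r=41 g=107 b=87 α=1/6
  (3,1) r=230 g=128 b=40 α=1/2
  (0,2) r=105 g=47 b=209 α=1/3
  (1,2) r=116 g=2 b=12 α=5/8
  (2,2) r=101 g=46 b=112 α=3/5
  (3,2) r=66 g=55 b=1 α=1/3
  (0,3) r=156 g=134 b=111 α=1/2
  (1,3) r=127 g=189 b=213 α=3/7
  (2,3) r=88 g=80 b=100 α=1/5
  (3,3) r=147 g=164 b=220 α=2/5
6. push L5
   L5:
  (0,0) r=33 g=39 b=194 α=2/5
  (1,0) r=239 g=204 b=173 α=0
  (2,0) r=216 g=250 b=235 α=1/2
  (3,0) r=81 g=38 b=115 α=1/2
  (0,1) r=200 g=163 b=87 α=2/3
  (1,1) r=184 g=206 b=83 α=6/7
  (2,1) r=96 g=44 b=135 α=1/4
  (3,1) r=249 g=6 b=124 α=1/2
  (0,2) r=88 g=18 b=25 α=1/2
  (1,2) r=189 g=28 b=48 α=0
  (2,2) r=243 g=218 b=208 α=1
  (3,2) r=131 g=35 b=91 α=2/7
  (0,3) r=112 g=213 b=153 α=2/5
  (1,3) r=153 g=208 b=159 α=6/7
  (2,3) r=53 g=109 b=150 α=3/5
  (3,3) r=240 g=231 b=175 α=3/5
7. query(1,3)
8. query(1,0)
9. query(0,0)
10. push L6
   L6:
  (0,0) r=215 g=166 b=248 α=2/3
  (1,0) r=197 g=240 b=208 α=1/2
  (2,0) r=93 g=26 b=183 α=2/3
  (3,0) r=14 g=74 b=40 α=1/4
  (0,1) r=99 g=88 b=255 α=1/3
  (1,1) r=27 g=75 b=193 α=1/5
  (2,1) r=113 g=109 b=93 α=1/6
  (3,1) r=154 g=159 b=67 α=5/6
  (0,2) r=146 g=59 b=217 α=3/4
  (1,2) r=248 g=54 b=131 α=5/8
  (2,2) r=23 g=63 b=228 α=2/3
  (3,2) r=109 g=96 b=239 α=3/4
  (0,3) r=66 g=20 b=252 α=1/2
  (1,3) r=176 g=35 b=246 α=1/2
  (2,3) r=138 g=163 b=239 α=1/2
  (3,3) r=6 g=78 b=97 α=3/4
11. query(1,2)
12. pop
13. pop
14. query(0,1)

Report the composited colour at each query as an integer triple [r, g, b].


at x=1,y=0 over L1,L2:
after L1 α=1/6: [89/3, 15/2, 199/6]
after L2 α=1/6: [1189/18, 145/4, 2387/36]
= [66, 36, 66]

query (1,3) [L1,L2,L3,L4,L5] — begin 0,0,0
L1 α=3/7: [33/7, 330/7, 234/7]
L2 α=2/3: [2273/21, 3368/21, 640/21]
L3 α=1/2: [4415/42, 4565/42, 1559/21]
L4 α=3/7: [16831/147, 21037/147, 19655/147]
L5 α=6/7: [151777/1029, 204493/1029, 159893/1029]
→ [147, 199, 155]

query (1,0) [L1,L2,L3,L4,L5] — begin 0,0,0
L1 α=1/6: [89/3, 15/2, 199/6]
L2 α=1/6: [1189/18, 145/4, 2387/36]
L3 α=0: [1189/18, 145/4, 2387/36]
L4 α=5/8: [8239/48, 2995/32, 3887/96]
L5 α=0: [8239/48, 2995/32, 3887/96]
rounded: [172, 94, 40]

at x=0,y=0 over L1,L2,L3,L4,L5:
L1 α=1: [23, 173, 22]
L2 α=0: [23, 173, 22]
L3 α=5/7: [506/7, 1021/7, 894/7]
L4 α=3/5: [2713/35, 4646/35, 4413/35]
L5 α=2/5: [10449/175, 16668/175, 26819/175]
rounded: [60, 95, 153]

(1,2) stack=L1,L2,L3,L4,L5,L6; from [0,0,0]:
after L1 α=1/2: [71/2, 161/2, 72]
after L2 α=4/5: [503/10, 285/2, 96/5]
after L3 α=2/3: [641/10, 449/6, 792/5]
after L4 α=5/8: [7723/80, 469/16, 669/10]
after L5 α=0: [7723/80, 469/16, 669/10]
after L6 α=5/8: [122369/640, 5727/128, 8557/80]
= [191, 45, 107]

(0,1) stack=L1,L2,L3,L4; from [0,0,0]:
L1 α=3/8: [177/2, 6, 651/8]
L2 α=1/3: [284/3, 73/3, 277/4]
L3 α=7/8: [5555/24, 1333/24, 7361/32]
L4 α=4/5: [27731/120, 20821/120, 17729/160]
→ [231, 174, 111]


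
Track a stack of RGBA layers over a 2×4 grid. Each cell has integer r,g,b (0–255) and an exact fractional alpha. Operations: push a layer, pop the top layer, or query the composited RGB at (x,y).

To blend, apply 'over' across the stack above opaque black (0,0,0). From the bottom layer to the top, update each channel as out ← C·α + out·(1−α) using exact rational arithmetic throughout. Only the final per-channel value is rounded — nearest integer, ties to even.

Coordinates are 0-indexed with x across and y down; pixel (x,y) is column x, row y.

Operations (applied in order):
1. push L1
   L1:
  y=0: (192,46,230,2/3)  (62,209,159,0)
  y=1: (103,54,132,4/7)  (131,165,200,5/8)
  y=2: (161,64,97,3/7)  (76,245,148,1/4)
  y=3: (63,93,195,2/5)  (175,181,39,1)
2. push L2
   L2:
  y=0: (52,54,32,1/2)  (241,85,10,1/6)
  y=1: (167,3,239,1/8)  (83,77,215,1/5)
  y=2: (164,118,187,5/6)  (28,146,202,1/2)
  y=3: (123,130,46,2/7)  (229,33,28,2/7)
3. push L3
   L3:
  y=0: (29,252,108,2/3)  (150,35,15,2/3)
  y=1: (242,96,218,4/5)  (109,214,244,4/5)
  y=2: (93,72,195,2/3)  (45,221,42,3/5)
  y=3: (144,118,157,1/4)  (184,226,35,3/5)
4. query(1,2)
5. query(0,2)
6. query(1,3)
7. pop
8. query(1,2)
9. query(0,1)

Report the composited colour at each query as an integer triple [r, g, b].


(1,2) stack=L1,L2,L3; from [0,0,0]:
+L1 (α=1/4) → [19, 245/4, 37]
+L2 (α=1/2) → [47/2, 829/8, 239/2]
+L3 (α=3/5) → [182/5, 3481/20, 73]
rounded: [36, 174, 73]

(0,2) stack=L1,L2,L3; from [0,0,0]:
L1 α=3/7: [69, 192/7, 291/7]
L2 α=5/6: [889/6, 2161/21, 3418/21]
L3 α=2/3: [2005/18, 5185/63, 11608/63]
= [111, 82, 184]

at x=1,y=3 over L1,L2,L3:
L1 α=1: [175, 181, 39]
L2 α=2/7: [1333/7, 971/7, 251/7]
L3 α=3/5: [1306/7, 6688/35, 1237/35]
= [187, 191, 35]

query (1,2) [L1,L2] — begin 0,0,0
after L1 α=1/4: [19, 245/4, 37]
after L2 α=1/2: [47/2, 829/8, 239/2]
= [24, 104, 120]

at x=0,y=1 over L1,L2:
after L1 α=4/7: [412/7, 216/7, 528/7]
after L2 α=1/8: [579/8, 219/8, 767/8]
rounded: [72, 27, 96]


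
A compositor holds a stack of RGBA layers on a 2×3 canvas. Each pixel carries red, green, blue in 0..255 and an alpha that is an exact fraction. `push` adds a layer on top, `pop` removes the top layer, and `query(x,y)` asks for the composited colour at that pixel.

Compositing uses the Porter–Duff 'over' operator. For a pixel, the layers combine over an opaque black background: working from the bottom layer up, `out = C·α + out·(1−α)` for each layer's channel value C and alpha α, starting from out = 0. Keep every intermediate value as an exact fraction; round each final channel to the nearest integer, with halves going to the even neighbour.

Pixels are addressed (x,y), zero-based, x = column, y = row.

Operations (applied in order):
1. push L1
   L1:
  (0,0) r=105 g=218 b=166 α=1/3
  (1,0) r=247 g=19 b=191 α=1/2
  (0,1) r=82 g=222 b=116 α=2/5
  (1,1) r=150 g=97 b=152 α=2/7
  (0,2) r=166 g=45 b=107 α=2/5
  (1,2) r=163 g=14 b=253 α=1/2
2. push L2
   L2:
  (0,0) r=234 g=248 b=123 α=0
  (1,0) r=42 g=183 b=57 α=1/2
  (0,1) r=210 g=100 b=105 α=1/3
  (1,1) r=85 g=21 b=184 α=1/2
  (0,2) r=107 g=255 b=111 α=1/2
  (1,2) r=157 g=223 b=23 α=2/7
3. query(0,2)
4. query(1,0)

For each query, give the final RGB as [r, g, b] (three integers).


(0,2) stack=L1,L2; from [0,0,0]:
after L1 α=2/5: [332/5, 18, 214/5]
after L2 α=1/2: [867/10, 273/2, 769/10]
→ [87, 136, 77]

query (1,0) [L1,L2] — begin 0,0,0
+L1 (α=1/2) → [247/2, 19/2, 191/2]
+L2 (α=1/2) → [331/4, 385/4, 305/4]
rounded: [83, 96, 76]


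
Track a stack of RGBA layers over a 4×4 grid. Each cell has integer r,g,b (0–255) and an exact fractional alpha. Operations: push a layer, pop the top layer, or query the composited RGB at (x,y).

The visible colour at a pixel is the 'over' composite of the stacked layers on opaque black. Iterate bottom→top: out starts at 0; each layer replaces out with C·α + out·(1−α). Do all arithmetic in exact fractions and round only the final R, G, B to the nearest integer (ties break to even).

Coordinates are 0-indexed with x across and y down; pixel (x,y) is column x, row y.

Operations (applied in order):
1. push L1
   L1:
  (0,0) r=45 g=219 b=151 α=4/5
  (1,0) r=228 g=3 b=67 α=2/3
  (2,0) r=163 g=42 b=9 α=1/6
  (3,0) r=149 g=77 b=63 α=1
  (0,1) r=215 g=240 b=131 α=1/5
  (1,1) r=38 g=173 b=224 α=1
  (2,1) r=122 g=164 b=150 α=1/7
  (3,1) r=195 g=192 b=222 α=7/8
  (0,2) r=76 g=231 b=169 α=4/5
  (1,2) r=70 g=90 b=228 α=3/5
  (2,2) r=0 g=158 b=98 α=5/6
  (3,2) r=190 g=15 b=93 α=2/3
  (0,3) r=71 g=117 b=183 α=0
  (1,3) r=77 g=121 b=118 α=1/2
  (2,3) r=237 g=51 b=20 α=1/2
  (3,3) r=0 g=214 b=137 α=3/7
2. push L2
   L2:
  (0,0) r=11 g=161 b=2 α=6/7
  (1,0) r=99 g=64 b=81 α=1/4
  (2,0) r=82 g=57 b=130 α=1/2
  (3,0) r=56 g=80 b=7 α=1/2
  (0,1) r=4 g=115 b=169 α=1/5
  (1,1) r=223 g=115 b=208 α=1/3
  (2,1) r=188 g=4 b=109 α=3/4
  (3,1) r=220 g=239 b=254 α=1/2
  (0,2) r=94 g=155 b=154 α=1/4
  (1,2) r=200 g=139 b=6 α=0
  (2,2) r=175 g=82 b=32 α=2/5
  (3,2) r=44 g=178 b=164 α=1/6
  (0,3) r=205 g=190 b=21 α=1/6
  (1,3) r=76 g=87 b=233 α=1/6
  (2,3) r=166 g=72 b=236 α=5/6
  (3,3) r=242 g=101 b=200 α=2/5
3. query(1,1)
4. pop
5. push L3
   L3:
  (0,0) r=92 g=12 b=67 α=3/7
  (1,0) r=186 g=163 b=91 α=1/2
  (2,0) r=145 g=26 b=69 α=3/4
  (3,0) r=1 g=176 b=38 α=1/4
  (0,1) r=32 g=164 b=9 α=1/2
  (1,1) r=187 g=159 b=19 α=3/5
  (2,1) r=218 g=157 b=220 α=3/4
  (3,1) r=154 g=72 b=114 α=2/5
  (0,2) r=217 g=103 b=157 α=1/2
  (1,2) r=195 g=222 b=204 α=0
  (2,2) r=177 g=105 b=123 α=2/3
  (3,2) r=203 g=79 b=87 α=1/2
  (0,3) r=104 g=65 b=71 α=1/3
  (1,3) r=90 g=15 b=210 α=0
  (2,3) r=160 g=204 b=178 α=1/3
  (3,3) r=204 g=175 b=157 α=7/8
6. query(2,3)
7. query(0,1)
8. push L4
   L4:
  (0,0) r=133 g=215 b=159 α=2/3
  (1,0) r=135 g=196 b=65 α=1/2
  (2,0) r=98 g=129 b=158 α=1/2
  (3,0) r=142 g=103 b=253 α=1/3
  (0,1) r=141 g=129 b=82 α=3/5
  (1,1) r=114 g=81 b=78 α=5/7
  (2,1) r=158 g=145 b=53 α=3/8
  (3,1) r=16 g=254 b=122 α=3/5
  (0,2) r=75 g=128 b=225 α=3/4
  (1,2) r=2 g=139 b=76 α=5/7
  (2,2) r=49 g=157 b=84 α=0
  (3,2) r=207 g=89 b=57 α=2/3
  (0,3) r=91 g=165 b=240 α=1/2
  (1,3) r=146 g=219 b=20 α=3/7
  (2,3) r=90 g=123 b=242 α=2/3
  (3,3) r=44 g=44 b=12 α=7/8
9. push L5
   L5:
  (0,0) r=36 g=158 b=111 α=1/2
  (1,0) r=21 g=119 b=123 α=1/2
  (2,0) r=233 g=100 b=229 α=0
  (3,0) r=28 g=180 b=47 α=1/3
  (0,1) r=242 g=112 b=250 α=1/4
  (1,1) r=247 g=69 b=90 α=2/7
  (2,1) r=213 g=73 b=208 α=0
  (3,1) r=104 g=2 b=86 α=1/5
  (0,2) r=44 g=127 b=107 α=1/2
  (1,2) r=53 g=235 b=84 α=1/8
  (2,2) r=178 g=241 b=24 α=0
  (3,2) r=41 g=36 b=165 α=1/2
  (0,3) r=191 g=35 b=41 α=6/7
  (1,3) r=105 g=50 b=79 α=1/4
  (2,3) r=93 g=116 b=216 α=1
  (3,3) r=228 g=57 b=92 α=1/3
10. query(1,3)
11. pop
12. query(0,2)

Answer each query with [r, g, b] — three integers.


query (1,1) [L1,L2] — begin 0,0,0
after L1 α=1: [38, 173, 224]
after L2 α=1/3: [299/3, 461/3, 656/3]
→ [100, 154, 219]

(2,3) stack=L1,L3; from [0,0,0]:
+L1 (α=1/2) → [237/2, 51/2, 10]
+L3 (α=1/3) → [397/3, 85, 66]
rounded: [132, 85, 66]

query (0,1) [L1,L3] — begin 0,0,0
+L1 (α=1/5) → [43, 48, 131/5]
+L3 (α=1/2) → [75/2, 106, 88/5]
rounded: [38, 106, 18]

query (1,3) [L1,L3,L4,L5] — begin 0,0,0
+L1 (α=1/2) → [77/2, 121/2, 59]
+L3 (α=0) → [77/2, 121/2, 59]
+L4 (α=3/7) → [592/7, 899/7, 296/7]
+L5 (α=1/4) → [2511/28, 3047/28, 1441/28]
= [90, 109, 51]

query (0,2) [L1,L3,L4] — begin 0,0,0
after L1 α=4/5: [304/5, 924/5, 676/5]
after L3 α=1/2: [1389/10, 1439/10, 1461/10]
after L4 α=3/4: [3639/40, 5279/40, 8211/40]
= [91, 132, 205]
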